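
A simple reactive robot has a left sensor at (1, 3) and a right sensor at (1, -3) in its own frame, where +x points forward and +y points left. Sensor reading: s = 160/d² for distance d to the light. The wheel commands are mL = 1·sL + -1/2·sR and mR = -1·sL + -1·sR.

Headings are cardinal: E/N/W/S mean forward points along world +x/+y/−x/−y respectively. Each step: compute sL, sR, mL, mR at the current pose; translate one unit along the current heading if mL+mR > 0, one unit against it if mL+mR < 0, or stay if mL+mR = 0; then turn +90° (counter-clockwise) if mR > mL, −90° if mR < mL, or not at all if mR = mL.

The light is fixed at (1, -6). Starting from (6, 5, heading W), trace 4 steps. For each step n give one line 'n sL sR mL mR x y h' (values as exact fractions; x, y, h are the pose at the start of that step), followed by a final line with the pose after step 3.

n=0: pose=(6,5,W); sL=2, sR=40/53; mL=86/53, mR=-146/53; mL+mR=-60/53 → advance -1; mR−mL=-232/53 → turn -1·90°
n=1: pose=(7,5,N); sL=160/153, sR=32/45; mL=176/255, mR=-448/255; mL+mR=-16/15 → advance -1; mR−mL=-208/85 → turn -1·90°
n=2: pose=(7,4,E); sL=80/109, sR=80/49; mL=-440/5341, mR=-12640/5341; mL+mR=-120/49 → advance -1; mR−mL=-12200/5341 → turn -1·90°
n=3: pose=(6,4,S); sL=32/29, sR=32/17; mL=80/493, mR=-1472/493; mL+mR=-48/17 → advance -1; mR−mL=-1552/493 → turn -1·90°

0 2 40/53 86/53 -146/53 6 5 W
1 160/153 32/45 176/255 -448/255 7 5 N
2 80/109 80/49 -440/5341 -12640/5341 7 4 E
3 32/29 32/17 80/493 -1472/493 6 4 S
final 6 5 W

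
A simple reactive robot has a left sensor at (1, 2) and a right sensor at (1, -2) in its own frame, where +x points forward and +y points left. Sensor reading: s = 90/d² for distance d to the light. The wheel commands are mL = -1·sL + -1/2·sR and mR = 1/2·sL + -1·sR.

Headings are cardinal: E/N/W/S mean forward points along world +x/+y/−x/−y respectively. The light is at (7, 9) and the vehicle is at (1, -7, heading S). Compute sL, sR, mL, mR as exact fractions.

left sensor world pos  = (3, -8); dL² = 305
right sensor world pos = (-1, -8); dR² = 353
sL = 90/305 = 18/61
sR = 90/353 = 90/353
mL = -1·sL + -1/2·sR = -9099/21533
mR = 1/2·sL + -1·sR = -2313/21533

18/61 90/353 -9099/21533 -2313/21533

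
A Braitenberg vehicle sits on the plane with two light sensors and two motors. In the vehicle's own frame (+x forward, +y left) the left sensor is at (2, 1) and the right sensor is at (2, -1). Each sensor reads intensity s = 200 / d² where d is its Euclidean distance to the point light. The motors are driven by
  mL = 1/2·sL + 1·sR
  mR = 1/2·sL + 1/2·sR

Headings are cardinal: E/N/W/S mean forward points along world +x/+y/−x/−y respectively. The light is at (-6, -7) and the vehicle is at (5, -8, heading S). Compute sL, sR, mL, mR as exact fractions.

200/153 200/109 41500/16677 26200/16677

left sensor world pos  = (6, -10); dL² = 153
right sensor world pos = (4, -10); dR² = 109
sL = 200/153 = 200/153
sR = 200/109 = 200/109
mL = 1/2·sL + 1·sR = 41500/16677
mR = 1/2·sL + 1/2·sR = 26200/16677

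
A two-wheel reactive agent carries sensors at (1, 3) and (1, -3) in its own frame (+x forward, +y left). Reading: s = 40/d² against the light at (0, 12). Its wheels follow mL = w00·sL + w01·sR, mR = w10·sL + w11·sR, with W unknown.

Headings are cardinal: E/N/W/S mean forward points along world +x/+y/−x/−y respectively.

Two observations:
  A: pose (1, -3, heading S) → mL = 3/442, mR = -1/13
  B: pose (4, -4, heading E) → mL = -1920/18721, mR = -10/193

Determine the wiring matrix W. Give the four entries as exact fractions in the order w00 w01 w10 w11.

obs A: pose=(1,-3,S) → sL=5/34, sR=2/13, mL=3/442, mR=-1/13
obs B: pose=(4,-4,E) → sL=20/97, sR=20/193, mL=-1920/18721, mR=-10/193
sensor matrix S = [[5/34, 2/13], [20/97, 20/193]]; det S = -68190/4137341
solve [mL_A; mL_B] = S·[w00; w01] and [mR_A; mR_B] = S·[w10; w11]:
  w00 = -1, w01 = 1, w10 = 0, w11 = -1/2

-1 1 0 -1/2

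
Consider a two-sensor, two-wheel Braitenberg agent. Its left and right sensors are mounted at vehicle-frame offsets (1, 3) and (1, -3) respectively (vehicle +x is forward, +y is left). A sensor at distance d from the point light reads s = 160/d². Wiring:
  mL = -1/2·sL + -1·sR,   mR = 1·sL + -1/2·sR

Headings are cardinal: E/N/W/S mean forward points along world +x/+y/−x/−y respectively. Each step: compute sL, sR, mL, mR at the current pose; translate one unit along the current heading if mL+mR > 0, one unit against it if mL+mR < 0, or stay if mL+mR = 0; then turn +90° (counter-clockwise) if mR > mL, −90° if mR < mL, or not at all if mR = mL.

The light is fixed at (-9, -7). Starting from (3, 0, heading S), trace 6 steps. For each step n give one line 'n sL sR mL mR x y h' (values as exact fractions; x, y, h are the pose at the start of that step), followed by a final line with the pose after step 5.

0 160/261 160/117 -5680/3393 -80/1131 3 0 S
1 16/29 80/97 -3096/2813 392/2813 3 1 E
2 32/29 160/277 -9072/8033 6544/8033 2 1 N
3 40/29 4/5 -216/145 142/145 2 0 W
4 160/261 160/117 -5680/3393 -80/1131 3 0 S
5 16/29 80/97 -3096/2813 392/2813 3 1 E
final 2 1 N

n=0: pose=(3,0,S); sL=160/261, sR=160/117; mL=-5680/3393, mR=-80/1131; mL+mR=-5920/3393 → advance -1; mR−mL=5440/3393 → turn +1·90°
n=1: pose=(3,1,E); sL=16/29, sR=80/97; mL=-3096/2813, mR=392/2813; mL+mR=-2704/2813 → advance -1; mR−mL=3488/2813 → turn +1·90°
n=2: pose=(2,1,N); sL=32/29, sR=160/277; mL=-9072/8033, mR=6544/8033; mL+mR=-2528/8033 → advance -1; mR−mL=15616/8033 → turn +1·90°
n=3: pose=(2,0,W); sL=40/29, sR=4/5; mL=-216/145, mR=142/145; mL+mR=-74/145 → advance -1; mR−mL=358/145 → turn +1·90°
n=4: pose=(3,0,S); sL=160/261, sR=160/117; mL=-5680/3393, mR=-80/1131; mL+mR=-5920/3393 → advance -1; mR−mL=5440/3393 → turn +1·90°
n=5: pose=(3,1,E); sL=16/29, sR=80/97; mL=-3096/2813, mR=392/2813; mL+mR=-2704/2813 → advance -1; mR−mL=3488/2813 → turn +1·90°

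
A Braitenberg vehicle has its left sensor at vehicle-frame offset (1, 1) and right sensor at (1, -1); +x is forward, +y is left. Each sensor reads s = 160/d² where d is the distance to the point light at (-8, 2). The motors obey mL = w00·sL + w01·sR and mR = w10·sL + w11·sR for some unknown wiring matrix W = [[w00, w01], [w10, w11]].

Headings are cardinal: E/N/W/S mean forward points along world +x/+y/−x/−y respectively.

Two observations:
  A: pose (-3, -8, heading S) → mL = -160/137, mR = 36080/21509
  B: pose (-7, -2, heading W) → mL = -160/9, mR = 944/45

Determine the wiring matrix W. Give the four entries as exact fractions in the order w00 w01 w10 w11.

obs A: pose=(-3,-8,S) → sL=160/157, sR=160/137, mL=-160/137, mR=36080/21509
obs B: pose=(-7,-2,W) → sL=32/5, sR=160/9, mL=-160/9, mR=944/45
sensor matrix S = [[160/157, 160/137], [32/5, 160/9]]; det S = 2060288/193581
solve [mL_A; mL_B] = S·[w00; w01] and [mR_A; mR_B] = S·[w10; w11]:
  w00 = 0, w01 = -1, w10 = 1/2, w11 = 1

0 -1 1/2 1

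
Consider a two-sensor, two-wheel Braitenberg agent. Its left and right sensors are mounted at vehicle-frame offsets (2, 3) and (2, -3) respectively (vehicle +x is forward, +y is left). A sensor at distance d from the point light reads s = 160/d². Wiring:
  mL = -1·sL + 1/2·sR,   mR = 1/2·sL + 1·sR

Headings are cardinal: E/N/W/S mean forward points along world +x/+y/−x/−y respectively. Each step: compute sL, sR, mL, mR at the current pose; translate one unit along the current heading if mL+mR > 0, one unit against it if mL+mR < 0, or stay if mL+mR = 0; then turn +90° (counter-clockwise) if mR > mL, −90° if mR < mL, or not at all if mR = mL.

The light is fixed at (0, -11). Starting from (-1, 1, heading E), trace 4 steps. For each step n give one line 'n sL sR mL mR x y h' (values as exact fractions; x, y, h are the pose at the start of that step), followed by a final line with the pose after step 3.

n=0: pose=(-1,1,E); sL=80/113, sR=80/41; mL=1240/4633, mR=10680/4633; mL+mR=11920/4633 → advance +1; mR−mL=9440/4633 → turn +1·90°
n=1: pose=(0,1,N); sL=32/41, sR=32/41; mL=-16/41, mR=48/41; mL+mR=32/41 → advance +1; mR−mL=64/41 → turn +1·90°
n=2: pose=(0,2,W); sL=20/13, sR=8/13; mL=-16/13, mR=18/13; mL+mR=2/13 → advance +1; mR−mL=34/13 → turn +1·90°
n=3: pose=(-1,2,S); sL=32/25, sR=160/137; mL=-2384/3425, mR=6192/3425; mL+mR=3808/3425 → advance +1; mR−mL=8576/3425 → turn +1·90°

0 80/113 80/41 1240/4633 10680/4633 -1 1 E
1 32/41 32/41 -16/41 48/41 0 1 N
2 20/13 8/13 -16/13 18/13 0 2 W
3 32/25 160/137 -2384/3425 6192/3425 -1 2 S
final -1 1 E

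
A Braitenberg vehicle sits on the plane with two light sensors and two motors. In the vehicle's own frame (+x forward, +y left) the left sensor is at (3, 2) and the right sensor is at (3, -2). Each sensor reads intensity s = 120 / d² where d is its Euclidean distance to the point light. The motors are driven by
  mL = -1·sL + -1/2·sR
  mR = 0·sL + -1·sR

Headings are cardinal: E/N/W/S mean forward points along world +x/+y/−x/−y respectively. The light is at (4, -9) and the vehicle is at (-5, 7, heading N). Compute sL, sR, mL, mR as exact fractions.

left sensor world pos  = (-7, 10); dL² = 482
right sensor world pos = (-3, 10); dR² = 410
sL = 120/482 = 60/241
sR = 120/410 = 12/41
mL = -1·sL + -1/2·sR = -3906/9881
mR = 0·sL + -1·sR = -12/41

60/241 12/41 -3906/9881 -12/41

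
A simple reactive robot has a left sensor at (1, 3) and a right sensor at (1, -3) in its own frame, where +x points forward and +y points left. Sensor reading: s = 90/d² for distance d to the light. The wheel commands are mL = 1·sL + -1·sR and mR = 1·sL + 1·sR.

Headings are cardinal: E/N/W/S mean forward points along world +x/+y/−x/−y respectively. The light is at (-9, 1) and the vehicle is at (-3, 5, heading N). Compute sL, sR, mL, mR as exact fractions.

45/17 45/53 1620/901 3150/901

left sensor world pos  = (-6, 6); dL² = 34
right sensor world pos = (0, 6); dR² = 106
sL = 90/34 = 45/17
sR = 90/106 = 45/53
mL = 1·sL + -1·sR = 1620/901
mR = 1·sL + 1·sR = 3150/901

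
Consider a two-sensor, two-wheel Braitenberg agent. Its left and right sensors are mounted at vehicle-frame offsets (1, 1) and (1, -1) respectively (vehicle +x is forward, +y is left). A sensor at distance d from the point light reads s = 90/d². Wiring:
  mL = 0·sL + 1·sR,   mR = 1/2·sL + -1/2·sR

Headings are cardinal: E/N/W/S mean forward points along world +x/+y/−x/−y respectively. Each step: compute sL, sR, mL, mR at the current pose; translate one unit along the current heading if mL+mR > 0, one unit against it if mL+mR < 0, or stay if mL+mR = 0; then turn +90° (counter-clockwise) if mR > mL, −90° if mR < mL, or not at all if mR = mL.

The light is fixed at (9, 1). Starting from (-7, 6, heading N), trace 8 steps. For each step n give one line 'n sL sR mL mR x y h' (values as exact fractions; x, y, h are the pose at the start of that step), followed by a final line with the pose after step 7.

n=0: pose=(-7,6,N); sL=18/65, sR=10/29; mL=10/29, mR=-64/1885; mL+mR=586/1885 → advance +1; mR−mL=-714/1885 → turn -1·90°
n=1: pose=(-7,7,E); sL=45/137, sR=9/25; mL=9/25, mR=-54/3425; mL+mR=1179/3425 → advance +1; mR−mL=-1287/3425 → turn -1·90°
n=2: pose=(-6,7,S); sL=90/221, sR=90/281; mL=90/281, mR=2700/62101; mL+mR=22590/62101 → advance +1; mR−mL=-17190/62101 → turn -1·90°
n=3: pose=(-6,6,W); sL=45/136, sR=45/146; mL=45/146, mR=225/19856; mL+mR=6345/19856 → advance +1; mR−mL=-5895/19856 → turn -1·90°
n=4: pose=(-7,6,N); sL=18/65, sR=10/29; mL=10/29, mR=-64/1885; mL+mR=586/1885 → advance +1; mR−mL=-714/1885 → turn -1·90°
n=5: pose=(-7,7,E); sL=45/137, sR=9/25; mL=9/25, mR=-54/3425; mL+mR=1179/3425 → advance +1; mR−mL=-1287/3425 → turn -1·90°
n=6: pose=(-6,7,S); sL=90/221, sR=90/281; mL=90/281, mR=2700/62101; mL+mR=22590/62101 → advance +1; mR−mL=-17190/62101 → turn -1·90°
n=7: pose=(-6,6,W); sL=45/136, sR=45/146; mL=45/146, mR=225/19856; mL+mR=6345/19856 → advance +1; mR−mL=-5895/19856 → turn -1·90°

0 18/65 10/29 10/29 -64/1885 -7 6 N
1 45/137 9/25 9/25 -54/3425 -7 7 E
2 90/221 90/281 90/281 2700/62101 -6 7 S
3 45/136 45/146 45/146 225/19856 -6 6 W
4 18/65 10/29 10/29 -64/1885 -7 6 N
5 45/137 9/25 9/25 -54/3425 -7 7 E
6 90/221 90/281 90/281 2700/62101 -6 7 S
7 45/136 45/146 45/146 225/19856 -6 6 W
final -7 6 N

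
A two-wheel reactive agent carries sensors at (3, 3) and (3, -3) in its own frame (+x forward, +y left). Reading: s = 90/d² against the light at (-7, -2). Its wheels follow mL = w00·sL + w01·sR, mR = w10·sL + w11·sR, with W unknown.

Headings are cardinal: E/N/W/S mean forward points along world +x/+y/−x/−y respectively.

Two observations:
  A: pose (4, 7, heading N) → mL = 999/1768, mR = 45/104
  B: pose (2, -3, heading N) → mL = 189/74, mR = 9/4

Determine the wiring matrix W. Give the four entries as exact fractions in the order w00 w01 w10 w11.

obs A: pose=(4,7,N) → sL=45/104, sR=9/34, mL=999/1768, mR=45/104
obs B: pose=(2,-3,N) → sL=9/4, sR=45/74, mL=189/74, mR=9/4
sensor matrix S = [[45/104, 9/34], [9/4, 45/74]]; det S = -43497/130832
solve [mL_A; mL_B] = S·[w00; w01] and [mR_A; mR_B] = S·[w10; w11]:
  w00 = 1, w01 = 1/2, w10 = 1, w11 = 0

1 1/2 1 0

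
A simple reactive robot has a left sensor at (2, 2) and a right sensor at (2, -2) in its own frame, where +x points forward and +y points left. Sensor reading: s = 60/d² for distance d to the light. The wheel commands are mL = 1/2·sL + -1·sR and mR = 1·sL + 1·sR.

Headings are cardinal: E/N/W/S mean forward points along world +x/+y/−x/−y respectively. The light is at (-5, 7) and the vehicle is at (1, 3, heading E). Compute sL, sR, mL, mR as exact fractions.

left sensor world pos  = (3, 5); dL² = 68
right sensor world pos = (3, 1); dR² = 100
sL = 60/68 = 15/17
sR = 60/100 = 3/5
mL = 1/2·sL + -1·sR = -27/170
mR = 1·sL + 1·sR = 126/85

15/17 3/5 -27/170 126/85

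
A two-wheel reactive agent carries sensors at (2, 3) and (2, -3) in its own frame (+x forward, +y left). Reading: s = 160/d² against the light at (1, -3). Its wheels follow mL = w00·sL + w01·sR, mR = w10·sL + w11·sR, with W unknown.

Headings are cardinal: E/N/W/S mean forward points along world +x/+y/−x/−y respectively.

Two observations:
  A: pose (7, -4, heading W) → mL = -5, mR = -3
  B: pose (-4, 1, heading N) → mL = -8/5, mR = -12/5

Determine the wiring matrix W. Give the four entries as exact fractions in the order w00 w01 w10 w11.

obs A: pose=(7,-4,W) → sL=5, sR=8, mL=-5, mR=-3
obs B: pose=(-4,1,N) → sL=8/5, sR=4, mL=-8/5, mR=-12/5
sensor matrix S = [[5, 8], [8/5, 4]]; det S = 36/5
solve [mL_A; mL_B] = S·[w00; w01] and [mR_A; mR_B] = S·[w10; w11]:
  w00 = -1, w01 = 0, w10 = 1, w11 = -1

-1 0 1 -1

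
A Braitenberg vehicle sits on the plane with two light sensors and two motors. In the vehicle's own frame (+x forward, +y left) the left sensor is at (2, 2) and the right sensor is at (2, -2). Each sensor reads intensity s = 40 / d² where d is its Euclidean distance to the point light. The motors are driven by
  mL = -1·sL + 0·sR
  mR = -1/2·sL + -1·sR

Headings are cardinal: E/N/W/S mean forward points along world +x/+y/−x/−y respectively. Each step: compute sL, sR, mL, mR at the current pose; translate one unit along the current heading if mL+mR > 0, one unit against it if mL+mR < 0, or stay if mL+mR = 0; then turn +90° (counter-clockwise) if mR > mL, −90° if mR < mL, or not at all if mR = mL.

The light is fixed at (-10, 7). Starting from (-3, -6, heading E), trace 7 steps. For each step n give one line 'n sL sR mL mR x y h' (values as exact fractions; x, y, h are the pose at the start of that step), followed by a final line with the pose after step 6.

n=0: pose=(-3,-6,E); sL=20/101, sR=20/153; mL=-20/101, mR=-3550/15453; mL+mR=-6610/15453 → advance -1; mR−mL=-490/15453 → turn -1·90°
n=1: pose=(-4,-6,S); sL=40/289, sR=40/241; mL=-40/289, mR=-16380/69649; mL+mR=-26020/69649 → advance -1; mR−mL=-6740/69649 → turn -1·90°
n=2: pose=(-4,-5,W); sL=10/53, sR=10/29; mL=-10/53, mR=-675/1537; mL+mR=-965/1537 → advance -1; mR−mL=-385/1537 → turn -1·90°
n=3: pose=(-3,-5,N); sL=8/25, sR=40/181; mL=-8/25, mR=-1724/4525; mL+mR=-3172/4525 → advance -1; mR−mL=-276/4525 → turn -1·90°
n=4: pose=(-3,-6,E); sL=20/101, sR=20/153; mL=-20/101, mR=-3550/15453; mL+mR=-6610/15453 → advance -1; mR−mL=-490/15453 → turn -1·90°
n=5: pose=(-4,-6,S); sL=40/289, sR=40/241; mL=-40/289, mR=-16380/69649; mL+mR=-26020/69649 → advance -1; mR−mL=-6740/69649 → turn -1·90°
n=6: pose=(-4,-5,W); sL=10/53, sR=10/29; mL=-10/53, mR=-675/1537; mL+mR=-965/1537 → advance -1; mR−mL=-385/1537 → turn -1·90°

0 20/101 20/153 -20/101 -3550/15453 -3 -6 E
1 40/289 40/241 -40/289 -16380/69649 -4 -6 S
2 10/53 10/29 -10/53 -675/1537 -4 -5 W
3 8/25 40/181 -8/25 -1724/4525 -3 -5 N
4 20/101 20/153 -20/101 -3550/15453 -3 -6 E
5 40/289 40/241 -40/289 -16380/69649 -4 -6 S
6 10/53 10/29 -10/53 -675/1537 -4 -5 W
final -3 -5 N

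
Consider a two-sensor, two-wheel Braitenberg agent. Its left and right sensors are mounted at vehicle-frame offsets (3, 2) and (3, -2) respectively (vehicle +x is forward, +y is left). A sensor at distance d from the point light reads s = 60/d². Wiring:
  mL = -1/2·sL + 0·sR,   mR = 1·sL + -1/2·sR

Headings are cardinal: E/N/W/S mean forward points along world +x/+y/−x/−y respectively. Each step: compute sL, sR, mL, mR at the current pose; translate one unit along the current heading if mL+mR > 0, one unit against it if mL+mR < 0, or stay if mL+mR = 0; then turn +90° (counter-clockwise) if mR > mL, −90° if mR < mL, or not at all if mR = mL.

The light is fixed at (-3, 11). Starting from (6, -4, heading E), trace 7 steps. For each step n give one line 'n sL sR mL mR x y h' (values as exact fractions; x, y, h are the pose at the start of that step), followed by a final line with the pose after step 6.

0 60/313 60/433 -30/313 16590/135529 6 -4 E
1 15/52 5/24 -15/104 115/624 7 -4 N
2 12/61 60/193 -6/61 486/11773 7 -3 W
3 30/229 6/37 -15/229 423/8473 8 -3 S
4 60/317 60/421 -30/317 15750/133457 8 -2 E
5 3/10 15/74 -3/20 147/740 9 -2 N
6 60/277 60/181 -30/277 2550/50137 9 -1 W
final 10 -1 S

n=0: pose=(6,-4,E); sL=60/313, sR=60/433; mL=-30/313, mR=16590/135529; mL+mR=3600/135529 → advance +1; mR−mL=29580/135529 → turn +1·90°
n=1: pose=(7,-4,N); sL=15/52, sR=5/24; mL=-15/104, mR=115/624; mL+mR=25/624 → advance +1; mR−mL=205/624 → turn +1·90°
n=2: pose=(7,-3,W); sL=12/61, sR=60/193; mL=-6/61, mR=486/11773; mL+mR=-672/11773 → advance -1; mR−mL=1644/11773 → turn +1·90°
n=3: pose=(8,-3,S); sL=30/229, sR=6/37; mL=-15/229, mR=423/8473; mL+mR=-132/8473 → advance -1; mR−mL=978/8473 → turn +1·90°
n=4: pose=(8,-2,E); sL=60/317, sR=60/421; mL=-30/317, mR=15750/133457; mL+mR=3120/133457 → advance +1; mR−mL=28380/133457 → turn +1·90°
n=5: pose=(9,-2,N); sL=3/10, sR=15/74; mL=-3/20, mR=147/740; mL+mR=9/185 → advance +1; mR−mL=129/370 → turn +1·90°
n=6: pose=(9,-1,W); sL=60/277, sR=60/181; mL=-30/277, mR=2550/50137; mL+mR=-2880/50137 → advance -1; mR−mL=7980/50137 → turn +1·90°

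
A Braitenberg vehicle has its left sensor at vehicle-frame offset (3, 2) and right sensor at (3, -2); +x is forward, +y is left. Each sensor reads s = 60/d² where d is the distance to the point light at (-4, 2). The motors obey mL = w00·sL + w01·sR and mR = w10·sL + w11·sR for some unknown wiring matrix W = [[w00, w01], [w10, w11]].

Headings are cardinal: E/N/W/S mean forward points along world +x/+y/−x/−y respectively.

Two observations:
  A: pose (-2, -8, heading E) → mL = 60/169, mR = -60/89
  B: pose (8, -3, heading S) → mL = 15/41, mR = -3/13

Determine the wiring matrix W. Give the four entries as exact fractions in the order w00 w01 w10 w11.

obs A: pose=(-2,-8,E) → sL=60/89, sR=60/169, mL=60/169, mR=-60/89
obs B: pose=(8,-3,S) → sL=3/13, sR=15/41, mL=15/41, mR=-3/13
sensor matrix S = [[60/89, 60/169], [3/13, 15/41]]; det S = 1320480/8016853
solve [mL_A; mL_B] = S·[w00; w01] and [mR_A; mR_B] = S·[w10; w11]:
  w00 = 0, w01 = 1, w10 = -1, w11 = 0

0 1 -1 0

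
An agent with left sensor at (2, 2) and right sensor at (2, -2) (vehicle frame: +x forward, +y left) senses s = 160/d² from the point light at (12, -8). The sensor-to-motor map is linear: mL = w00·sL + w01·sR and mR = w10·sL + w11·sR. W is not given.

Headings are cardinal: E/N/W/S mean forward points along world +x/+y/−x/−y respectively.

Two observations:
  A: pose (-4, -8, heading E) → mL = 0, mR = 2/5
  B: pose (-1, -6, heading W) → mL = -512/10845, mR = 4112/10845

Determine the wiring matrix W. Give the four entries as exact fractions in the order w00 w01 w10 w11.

obs A: pose=(-4,-8,E) → sL=4/5, sR=4/5, mL=0, mR=2/5
obs B: pose=(-1,-6,W) → sL=32/45, sR=160/241, mL=-512/10845, mR=4112/10845
sensor matrix S = [[4/5, 4/5], [32/45, 160/241]]; det S = -2048/54225
solve [mL_A; mL_B] = S·[w00; w01] and [mR_A; mR_B] = S·[w10; w11]:
  w00 = -1, w01 = 1, w10 = 1, w11 = -1/2

-1 1 1 -1/2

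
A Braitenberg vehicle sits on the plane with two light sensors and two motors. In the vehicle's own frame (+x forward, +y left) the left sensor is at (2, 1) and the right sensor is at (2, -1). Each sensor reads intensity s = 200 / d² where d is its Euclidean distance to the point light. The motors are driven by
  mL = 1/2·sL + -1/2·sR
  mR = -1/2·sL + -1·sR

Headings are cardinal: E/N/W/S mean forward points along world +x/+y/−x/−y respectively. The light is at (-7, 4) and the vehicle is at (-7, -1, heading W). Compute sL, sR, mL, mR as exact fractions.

5 10 -5/2 -25/2

left sensor world pos  = (-9, -2); dL² = 40
right sensor world pos = (-9, 0); dR² = 20
sL = 200/40 = 5
sR = 200/20 = 10
mL = 1/2·sL + -1/2·sR = -5/2
mR = -1/2·sL + -1·sR = -25/2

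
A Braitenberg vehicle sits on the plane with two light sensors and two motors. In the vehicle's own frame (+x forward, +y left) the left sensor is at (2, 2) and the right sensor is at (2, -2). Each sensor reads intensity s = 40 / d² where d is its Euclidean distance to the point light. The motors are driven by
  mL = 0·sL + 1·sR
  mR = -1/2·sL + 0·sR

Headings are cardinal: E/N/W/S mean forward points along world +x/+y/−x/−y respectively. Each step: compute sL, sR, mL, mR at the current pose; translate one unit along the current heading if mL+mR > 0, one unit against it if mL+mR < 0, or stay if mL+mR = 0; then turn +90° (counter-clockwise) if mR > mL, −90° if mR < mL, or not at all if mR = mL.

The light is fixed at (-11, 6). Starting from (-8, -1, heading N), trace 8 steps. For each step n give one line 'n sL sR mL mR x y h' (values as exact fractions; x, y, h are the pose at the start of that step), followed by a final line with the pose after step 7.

n=0: pose=(-8,-1,N); sL=20/13, sR=4/5; mL=4/5, mR=-10/13; mL+mR=2/65 → advance +1; mR−mL=-102/65 → turn -1·90°
n=1: pose=(-8,0,E); sL=40/41, sR=40/89; mL=40/89, mR=-20/41; mL+mR=-140/3649 → advance -1; mR−mL=-3420/3649 → turn -1·90°
n=2: pose=(-9,0,S); sL=1/2, sR=5/8; mL=5/8, mR=-1/4; mL+mR=3/8 → advance +1; mR−mL=-7/8 → turn -1·90°
n=3: pose=(-9,-1,W); sL=40/81, sR=8/5; mL=8/5, mR=-20/81; mL+mR=548/405 → advance +1; mR−mL=-748/405 → turn -1·90°
n=4: pose=(-10,-1,N); sL=20/13, sR=20/17; mL=20/17, mR=-10/13; mL+mR=90/221 → advance +1; mR−mL=-430/221 → turn -1·90°
n=5: pose=(-10,0,E); sL=8/5, sR=40/73; mL=40/73, mR=-4/5; mL+mR=-92/365 → advance -1; mR−mL=-492/365 → turn -1·90°
n=6: pose=(-11,0,S); sL=10/17, sR=10/17; mL=10/17, mR=-5/17; mL+mR=5/17 → advance +1; mR−mL=-15/17 → turn -1·90°
n=7: pose=(-11,-1,W); sL=8/17, sR=40/29; mL=40/29, mR=-4/17; mL+mR=564/493 → advance +1; mR−mL=-796/493 → turn -1·90°

0 20/13 4/5 4/5 -10/13 -8 -1 N
1 40/41 40/89 40/89 -20/41 -8 0 E
2 1/2 5/8 5/8 -1/4 -9 0 S
3 40/81 8/5 8/5 -20/81 -9 -1 W
4 20/13 20/17 20/17 -10/13 -10 -1 N
5 8/5 40/73 40/73 -4/5 -10 0 E
6 10/17 10/17 10/17 -5/17 -11 0 S
7 8/17 40/29 40/29 -4/17 -11 -1 W
final -12 -1 N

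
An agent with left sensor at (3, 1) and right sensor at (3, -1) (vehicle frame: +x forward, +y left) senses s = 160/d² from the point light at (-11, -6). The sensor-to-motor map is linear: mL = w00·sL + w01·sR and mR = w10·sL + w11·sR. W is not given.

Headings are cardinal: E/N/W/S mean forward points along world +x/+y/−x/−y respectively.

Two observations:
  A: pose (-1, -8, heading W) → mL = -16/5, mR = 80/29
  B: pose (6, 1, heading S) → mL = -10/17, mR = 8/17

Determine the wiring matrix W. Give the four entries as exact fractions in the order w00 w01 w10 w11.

obs A: pose=(-1,-8,W) → sL=80/29, sR=16/5, mL=-16/5, mR=80/29
obs B: pose=(6,1,S) → sL=8/17, sR=10/17, mL=-10/17, mR=8/17
sensor matrix S = [[80/29, 16/5], [8/17, 10/17]]; det S = 288/2465
solve [mL_A; mL_B] = S·[w00; w01] and [mR_A; mR_B] = S·[w10; w11]:
  w00 = 0, w01 = -1, w10 = 1, w11 = 0

0 -1 1 0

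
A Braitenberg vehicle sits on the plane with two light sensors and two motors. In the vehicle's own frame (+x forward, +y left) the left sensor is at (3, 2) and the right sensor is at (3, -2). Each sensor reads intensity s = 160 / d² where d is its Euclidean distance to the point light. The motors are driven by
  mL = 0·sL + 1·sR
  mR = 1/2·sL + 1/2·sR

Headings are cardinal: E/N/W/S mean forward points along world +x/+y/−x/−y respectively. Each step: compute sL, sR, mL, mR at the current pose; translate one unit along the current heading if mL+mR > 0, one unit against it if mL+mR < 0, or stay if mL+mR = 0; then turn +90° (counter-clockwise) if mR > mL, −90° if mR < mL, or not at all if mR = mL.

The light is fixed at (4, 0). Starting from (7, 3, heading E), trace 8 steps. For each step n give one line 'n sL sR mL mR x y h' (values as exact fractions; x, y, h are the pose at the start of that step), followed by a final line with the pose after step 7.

0 160/61 160/37 160/37 7840/2257 7 3 E
1 40/9 40 40 200/9 8 3 S
2 160 160/17 160/17 1440/17 8 2 W
3 80/13 80 80 560/13 7 2 S
4 160 160/9 160/9 800/9 7 1 W
5 8 40 40 24 6 1 S
6 32 32 32 32 6 0 W
7 20 20 20 20 5 0 W
final 4 0 W

n=0: pose=(7,3,E); sL=160/61, sR=160/37; mL=160/37, mR=7840/2257; mL+mR=17600/2257 → advance +1; mR−mL=-1920/2257 → turn -1·90°
n=1: pose=(8,3,S); sL=40/9, sR=40; mL=40, mR=200/9; mL+mR=560/9 → advance +1; mR−mL=-160/9 → turn -1·90°
n=2: pose=(8,2,W); sL=160, sR=160/17; mL=160/17, mR=1440/17; mL+mR=1600/17 → advance +1; mR−mL=1280/17 → turn +1·90°
n=3: pose=(7,2,S); sL=80/13, sR=80; mL=80, mR=560/13; mL+mR=1600/13 → advance +1; mR−mL=-480/13 → turn -1·90°
n=4: pose=(7,1,W); sL=160, sR=160/9; mL=160/9, mR=800/9; mL+mR=320/3 → advance +1; mR−mL=640/9 → turn +1·90°
n=5: pose=(6,1,S); sL=8, sR=40; mL=40, mR=24; mL+mR=64 → advance +1; mR−mL=-16 → turn -1·90°
n=6: pose=(6,0,W); sL=32, sR=32; mL=32, mR=32; mL+mR=64 → advance +1; mR−mL=0 → turn +0·90°
n=7: pose=(5,0,W); sL=20, sR=20; mL=20, mR=20; mL+mR=40 → advance +1; mR−mL=0 → turn +0·90°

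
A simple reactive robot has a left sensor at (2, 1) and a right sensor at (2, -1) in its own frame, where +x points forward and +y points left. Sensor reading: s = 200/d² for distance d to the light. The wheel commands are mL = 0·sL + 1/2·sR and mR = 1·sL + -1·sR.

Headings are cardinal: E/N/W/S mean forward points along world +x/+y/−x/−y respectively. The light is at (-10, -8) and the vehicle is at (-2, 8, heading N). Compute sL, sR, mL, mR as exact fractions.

200/373 40/81 20/81 1280/30213

left sensor world pos  = (-3, 10); dL² = 373
right sensor world pos = (-1, 10); dR² = 405
sL = 200/373 = 200/373
sR = 200/405 = 40/81
mL = 0·sL + 1/2·sR = 20/81
mR = 1·sL + -1·sR = 1280/30213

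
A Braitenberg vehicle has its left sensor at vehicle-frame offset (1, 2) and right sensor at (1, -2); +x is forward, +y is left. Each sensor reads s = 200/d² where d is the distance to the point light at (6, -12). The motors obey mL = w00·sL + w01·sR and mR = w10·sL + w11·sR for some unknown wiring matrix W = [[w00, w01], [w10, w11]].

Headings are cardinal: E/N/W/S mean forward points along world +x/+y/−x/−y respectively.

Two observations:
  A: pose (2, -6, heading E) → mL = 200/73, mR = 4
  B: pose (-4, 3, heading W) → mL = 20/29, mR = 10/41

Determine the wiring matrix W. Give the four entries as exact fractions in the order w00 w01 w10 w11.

1 0 0 1/2

obs A: pose=(2,-6,E) → sL=200/73, sR=8, mL=200/73, mR=4
obs B: pose=(-4,3,W) → sL=20/29, sR=20/41, mL=20/29, mR=10/41
sensor matrix S = [[200/73, 8], [20/29, 20/41]]; det S = -362880/86797
solve [mL_A; mL_B] = S·[w00; w01] and [mR_A; mR_B] = S·[w10; w11]:
  w00 = 1, w01 = 0, w10 = 0, w11 = 1/2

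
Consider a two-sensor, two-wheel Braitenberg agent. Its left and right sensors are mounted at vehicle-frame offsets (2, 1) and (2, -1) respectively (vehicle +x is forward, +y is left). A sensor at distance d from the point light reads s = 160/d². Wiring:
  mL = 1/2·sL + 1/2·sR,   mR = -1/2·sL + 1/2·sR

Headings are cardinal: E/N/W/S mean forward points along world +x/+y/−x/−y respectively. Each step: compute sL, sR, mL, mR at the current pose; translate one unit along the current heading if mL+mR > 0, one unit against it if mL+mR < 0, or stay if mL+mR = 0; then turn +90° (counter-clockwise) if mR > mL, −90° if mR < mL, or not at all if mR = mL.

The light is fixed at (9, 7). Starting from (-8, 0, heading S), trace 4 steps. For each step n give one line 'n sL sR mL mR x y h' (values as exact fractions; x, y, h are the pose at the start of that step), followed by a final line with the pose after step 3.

n=0: pose=(-8,0,S); sL=160/337, sR=32/81; mL=11872/27297, mR=-1088/27297; mL+mR=32/81 → advance +1; mR−mL=-160/337 → turn -1·90°
n=1: pose=(-8,-1,W); sL=80/221, sR=16/41; mL=3408/9061, mR=128/9061; mL+mR=16/41 → advance +1; mR−mL=-80/221 → turn -1·90°
n=2: pose=(-9,-1,N); sL=160/397, sR=32/65; mL=11552/25805, mR=1152/25805; mL+mR=32/65 → advance +1; mR−mL=-160/397 → turn -1·90°
n=3: pose=(-9,0,E); sL=40/73, sR=1/2; mL=153/292, mR=-7/292; mL+mR=1/2 → advance +1; mR−mL=-40/73 → turn -1·90°

0 160/337 32/81 11872/27297 -1088/27297 -8 0 S
1 80/221 16/41 3408/9061 128/9061 -8 -1 W
2 160/397 32/65 11552/25805 1152/25805 -9 -1 N
3 40/73 1/2 153/292 -7/292 -9 0 E
final -8 0 S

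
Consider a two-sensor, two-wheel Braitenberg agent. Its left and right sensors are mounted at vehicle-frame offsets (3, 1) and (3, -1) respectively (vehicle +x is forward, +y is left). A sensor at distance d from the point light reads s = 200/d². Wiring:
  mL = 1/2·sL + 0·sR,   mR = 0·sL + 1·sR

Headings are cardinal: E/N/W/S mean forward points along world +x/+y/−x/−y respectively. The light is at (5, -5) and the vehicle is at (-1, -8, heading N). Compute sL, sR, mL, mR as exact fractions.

200/49 8 100/49 8

left sensor world pos  = (-2, -5); dL² = 49
right sensor world pos = (0, -5); dR² = 25
sL = 200/49 = 200/49
sR = 200/25 = 8
mL = 1/2·sL + 0·sR = 100/49
mR = 0·sL + 1·sR = 8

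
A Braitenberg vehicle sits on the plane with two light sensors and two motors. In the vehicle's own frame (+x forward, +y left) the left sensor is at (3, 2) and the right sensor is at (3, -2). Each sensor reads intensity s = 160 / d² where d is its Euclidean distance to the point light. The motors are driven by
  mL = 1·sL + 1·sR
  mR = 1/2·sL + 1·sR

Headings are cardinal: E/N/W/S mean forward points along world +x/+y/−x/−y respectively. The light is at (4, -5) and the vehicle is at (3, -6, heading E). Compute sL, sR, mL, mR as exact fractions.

left sensor world pos  = (6, -4); dL² = 5
right sensor world pos = (6, -8); dR² = 13
sL = 160/5 = 32
sR = 160/13 = 160/13
mL = 1·sL + 1·sR = 576/13
mR = 1/2·sL + 1·sR = 368/13

32 160/13 576/13 368/13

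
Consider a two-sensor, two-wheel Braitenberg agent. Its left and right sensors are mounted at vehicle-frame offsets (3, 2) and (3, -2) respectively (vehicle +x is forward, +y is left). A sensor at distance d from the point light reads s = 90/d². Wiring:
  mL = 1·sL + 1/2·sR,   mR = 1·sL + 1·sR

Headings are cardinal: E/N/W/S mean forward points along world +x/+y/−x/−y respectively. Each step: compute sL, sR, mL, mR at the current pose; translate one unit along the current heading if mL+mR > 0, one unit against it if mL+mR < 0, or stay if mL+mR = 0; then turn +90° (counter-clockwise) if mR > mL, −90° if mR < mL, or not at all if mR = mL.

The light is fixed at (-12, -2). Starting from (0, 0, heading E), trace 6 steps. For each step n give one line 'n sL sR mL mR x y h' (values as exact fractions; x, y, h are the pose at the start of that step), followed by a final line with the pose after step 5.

0 90/241 2/5 691/1205 932/1205 0 0 E
1 45/73 9/25 2907/3650 1782/1825 1 0 N
2 90/101 18/25 3159/2525 4068/2525 1 1 W
3 45/98 9/10 891/980 333/245 0 1 S
4 90/241 2/5 691/1205 932/1205 0 0 E
5 45/73 9/25 2907/3650 1782/1825 1 0 N
final 1 1 W

n=0: pose=(0,0,E); sL=90/241, sR=2/5; mL=691/1205, mR=932/1205; mL+mR=1623/1205 → advance +1; mR−mL=1/5 → turn +1·90°
n=1: pose=(1,0,N); sL=45/73, sR=9/25; mL=2907/3650, mR=1782/1825; mL+mR=6471/3650 → advance +1; mR−mL=9/50 → turn +1·90°
n=2: pose=(1,1,W); sL=90/101, sR=18/25; mL=3159/2525, mR=4068/2525; mL+mR=7227/2525 → advance +1; mR−mL=9/25 → turn +1·90°
n=3: pose=(0,1,S); sL=45/98, sR=9/10; mL=891/980, mR=333/245; mL+mR=2223/980 → advance +1; mR−mL=9/20 → turn +1·90°
n=4: pose=(0,0,E); sL=90/241, sR=2/5; mL=691/1205, mR=932/1205; mL+mR=1623/1205 → advance +1; mR−mL=1/5 → turn +1·90°
n=5: pose=(1,0,N); sL=45/73, sR=9/25; mL=2907/3650, mR=1782/1825; mL+mR=6471/3650 → advance +1; mR−mL=9/50 → turn +1·90°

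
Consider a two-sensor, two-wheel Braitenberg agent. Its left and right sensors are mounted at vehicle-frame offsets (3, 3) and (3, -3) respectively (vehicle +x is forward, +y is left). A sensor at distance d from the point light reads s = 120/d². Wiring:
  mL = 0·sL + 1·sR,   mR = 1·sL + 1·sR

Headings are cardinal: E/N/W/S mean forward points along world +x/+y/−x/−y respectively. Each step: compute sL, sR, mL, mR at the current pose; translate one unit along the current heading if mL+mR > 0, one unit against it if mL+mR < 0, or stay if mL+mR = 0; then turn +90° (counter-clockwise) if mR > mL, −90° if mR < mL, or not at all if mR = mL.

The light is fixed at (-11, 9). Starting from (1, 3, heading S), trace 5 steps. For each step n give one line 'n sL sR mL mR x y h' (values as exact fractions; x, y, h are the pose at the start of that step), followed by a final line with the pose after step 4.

0 20/51 20/27 20/27 520/459 1 3 S
1 120/241 24/65 24/65 13584/15665 1 2 E
2 30/29 15/34 15/34 1455/986 2 2 N
3 120/181 120/109 120/109 34800/19729 2 3 W
4 20/51 20/27 20/27 520/459 1 3 S
final 1 2 E

n=0: pose=(1,3,S); sL=20/51, sR=20/27; mL=20/27, mR=520/459; mL+mR=860/459 → advance +1; mR−mL=20/51 → turn +1·90°
n=1: pose=(1,2,E); sL=120/241, sR=24/65; mL=24/65, mR=13584/15665; mL+mR=19368/15665 → advance +1; mR−mL=120/241 → turn +1·90°
n=2: pose=(2,2,N); sL=30/29, sR=15/34; mL=15/34, mR=1455/986; mL+mR=945/493 → advance +1; mR−mL=30/29 → turn +1·90°
n=3: pose=(2,3,W); sL=120/181, sR=120/109; mL=120/109, mR=34800/19729; mL+mR=56520/19729 → advance +1; mR−mL=120/181 → turn +1·90°
n=4: pose=(1,3,S); sL=20/51, sR=20/27; mL=20/27, mR=520/459; mL+mR=860/459 → advance +1; mR−mL=20/51 → turn +1·90°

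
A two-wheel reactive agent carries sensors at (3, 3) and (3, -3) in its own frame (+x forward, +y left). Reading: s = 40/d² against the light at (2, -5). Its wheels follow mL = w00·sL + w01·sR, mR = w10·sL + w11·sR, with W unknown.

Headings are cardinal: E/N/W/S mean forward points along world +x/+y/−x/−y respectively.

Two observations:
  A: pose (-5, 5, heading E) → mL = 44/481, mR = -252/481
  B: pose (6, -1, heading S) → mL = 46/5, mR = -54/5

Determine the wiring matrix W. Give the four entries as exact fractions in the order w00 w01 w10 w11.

-1 1/2 -1 -1/2

obs A: pose=(-5,5,E) → sL=8/37, sR=8/13, mL=44/481, mR=-252/481
obs B: pose=(6,-1,S) → sL=4/5, sR=20, mL=46/5, mR=-54/5
sensor matrix S = [[8/37, 8/13], [4/5, 20]]; det S = 9216/2405
solve [mL_A; mL_B] = S·[w00; w01] and [mR_A; mR_B] = S·[w10; w11]:
  w00 = -1, w01 = 1/2, w10 = -1, w11 = -1/2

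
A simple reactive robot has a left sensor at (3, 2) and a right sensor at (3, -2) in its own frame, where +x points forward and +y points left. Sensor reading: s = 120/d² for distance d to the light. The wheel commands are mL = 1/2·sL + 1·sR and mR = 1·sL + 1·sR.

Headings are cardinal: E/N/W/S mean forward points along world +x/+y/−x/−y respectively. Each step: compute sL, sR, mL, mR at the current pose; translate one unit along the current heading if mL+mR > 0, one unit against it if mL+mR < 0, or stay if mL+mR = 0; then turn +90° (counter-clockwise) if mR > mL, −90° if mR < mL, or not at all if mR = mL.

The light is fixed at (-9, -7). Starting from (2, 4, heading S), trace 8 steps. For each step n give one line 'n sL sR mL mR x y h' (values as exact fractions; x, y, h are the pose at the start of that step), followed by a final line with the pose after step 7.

0 120/233 24/29 7332/6757 9072/6757 2 4 S
1 6/17 6/13 141/221 180/221 2 3 E
2 120/269 24/73 10836/19637 15216/19637 3 3 N
3 20/27 12/25 574/675 824/675 3 4 W
4 120/233 24/29 7332/6757 9072/6757 2 4 S
5 6/17 6/13 141/221 180/221 2 3 E
6 120/269 24/73 10836/19637 15216/19637 3 3 N
7 20/27 12/25 574/675 824/675 3 4 W
final 2 4 S

n=0: pose=(2,4,S); sL=120/233, sR=24/29; mL=7332/6757, mR=9072/6757; mL+mR=16404/6757 → advance +1; mR−mL=60/233 → turn +1·90°
n=1: pose=(2,3,E); sL=6/17, sR=6/13; mL=141/221, mR=180/221; mL+mR=321/221 → advance +1; mR−mL=3/17 → turn +1·90°
n=2: pose=(3,3,N); sL=120/269, sR=24/73; mL=10836/19637, mR=15216/19637; mL+mR=26052/19637 → advance +1; mR−mL=60/269 → turn +1·90°
n=3: pose=(3,4,W); sL=20/27, sR=12/25; mL=574/675, mR=824/675; mL+mR=466/225 → advance +1; mR−mL=10/27 → turn +1·90°
n=4: pose=(2,4,S); sL=120/233, sR=24/29; mL=7332/6757, mR=9072/6757; mL+mR=16404/6757 → advance +1; mR−mL=60/233 → turn +1·90°
n=5: pose=(2,3,E); sL=6/17, sR=6/13; mL=141/221, mR=180/221; mL+mR=321/221 → advance +1; mR−mL=3/17 → turn +1·90°
n=6: pose=(3,3,N); sL=120/269, sR=24/73; mL=10836/19637, mR=15216/19637; mL+mR=26052/19637 → advance +1; mR−mL=60/269 → turn +1·90°
n=7: pose=(3,4,W); sL=20/27, sR=12/25; mL=574/675, mR=824/675; mL+mR=466/225 → advance +1; mR−mL=10/27 → turn +1·90°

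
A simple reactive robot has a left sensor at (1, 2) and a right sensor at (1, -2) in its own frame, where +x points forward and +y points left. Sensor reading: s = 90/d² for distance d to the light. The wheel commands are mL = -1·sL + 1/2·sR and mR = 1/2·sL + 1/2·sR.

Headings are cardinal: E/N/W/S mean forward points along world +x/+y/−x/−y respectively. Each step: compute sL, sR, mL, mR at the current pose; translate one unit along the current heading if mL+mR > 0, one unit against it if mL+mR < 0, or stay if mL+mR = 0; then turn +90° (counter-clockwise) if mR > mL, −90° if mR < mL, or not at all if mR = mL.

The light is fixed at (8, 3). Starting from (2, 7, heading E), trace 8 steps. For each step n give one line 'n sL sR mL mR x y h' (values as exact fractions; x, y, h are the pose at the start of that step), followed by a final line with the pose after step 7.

n=0: pose=(2,7,E); sL=90/61, sR=90/29; mL=135/1769, mR=4050/1769; mL+mR=4185/1769 → advance +1; mR−mL=135/61 → turn +1·90°
n=1: pose=(3,7,N); sL=45/37, sR=45/17; mL=135/1258, mR=1215/629; mL+mR=2565/1258 → advance +1; mR−mL=135/74 → turn +1·90°
n=2: pose=(3,8,W); sL=2, sR=18/17; mL=-25/17, mR=26/17; mL+mR=1/17 → advance +1; mR−mL=3 → turn +1·90°
n=3: pose=(2,8,S); sL=45/16, sR=9/8; mL=-9/4, mR=63/32; mL+mR=-9/32 → advance -1; mR−mL=135/32 → turn +1·90°
n=4: pose=(2,9,E); sL=90/89, sR=90/41; mL=315/3649, mR=5850/3649; mL+mR=6165/3649 → advance +1; mR−mL=135/89 → turn +1·90°
n=5: pose=(3,9,N); sL=45/49, sR=45/29; mL=-405/2842, mR=1755/1421; mL+mR=3105/2842 → advance +1; mR−mL=135/98 → turn +1·90°
n=6: pose=(3,10,W); sL=90/61, sR=10/13; mL=-865/793, mR=890/793; mL+mR=25/793 → advance +1; mR−mL=135/61 → turn +1·90°
n=7: pose=(2,10,S); sL=45/26, sR=9/10; mL=-333/260, mR=171/130; mL+mR=9/260 → advance +1; mR−mL=135/52 → turn +1·90°

0 90/61 90/29 135/1769 4050/1769 2 7 E
1 45/37 45/17 135/1258 1215/629 3 7 N
2 2 18/17 -25/17 26/17 3 8 W
3 45/16 9/8 -9/4 63/32 2 8 S
4 90/89 90/41 315/3649 5850/3649 2 9 E
5 45/49 45/29 -405/2842 1755/1421 3 9 N
6 90/61 10/13 -865/793 890/793 3 10 W
7 45/26 9/10 -333/260 171/130 2 10 S
final 2 9 E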